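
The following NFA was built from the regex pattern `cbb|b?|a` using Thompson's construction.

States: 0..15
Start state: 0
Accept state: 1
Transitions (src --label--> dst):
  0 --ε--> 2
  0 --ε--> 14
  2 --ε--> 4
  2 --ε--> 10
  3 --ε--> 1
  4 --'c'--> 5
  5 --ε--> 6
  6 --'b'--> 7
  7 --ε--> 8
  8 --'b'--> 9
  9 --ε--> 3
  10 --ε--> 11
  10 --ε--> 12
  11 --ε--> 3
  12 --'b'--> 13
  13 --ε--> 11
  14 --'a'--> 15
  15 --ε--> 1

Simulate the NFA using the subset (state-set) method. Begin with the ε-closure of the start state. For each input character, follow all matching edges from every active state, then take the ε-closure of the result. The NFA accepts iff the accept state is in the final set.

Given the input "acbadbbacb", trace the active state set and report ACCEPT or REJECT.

start: ε-closure({0}) = {0,1,2,3,4,10,11,12,14}
'a' @ 1: {1,15}  (accept∈set)
'c' @ 2: {}  — dead — no transitions
rest 'badbbacb' ignored (set empty)
after full input: {}  (accept=1 not in)

Answer: REJECT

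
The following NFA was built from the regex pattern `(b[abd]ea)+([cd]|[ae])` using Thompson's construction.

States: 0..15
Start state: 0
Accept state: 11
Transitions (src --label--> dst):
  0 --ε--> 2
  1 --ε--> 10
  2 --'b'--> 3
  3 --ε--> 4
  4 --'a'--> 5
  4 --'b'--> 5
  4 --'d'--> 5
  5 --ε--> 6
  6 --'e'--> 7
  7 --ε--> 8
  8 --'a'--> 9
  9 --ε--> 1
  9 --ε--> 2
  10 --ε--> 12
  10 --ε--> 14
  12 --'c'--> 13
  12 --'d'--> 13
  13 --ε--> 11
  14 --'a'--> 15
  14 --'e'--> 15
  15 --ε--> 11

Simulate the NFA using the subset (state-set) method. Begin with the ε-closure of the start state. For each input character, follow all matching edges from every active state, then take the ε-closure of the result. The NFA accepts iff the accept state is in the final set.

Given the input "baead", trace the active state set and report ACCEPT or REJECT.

Answer: ACCEPT

Derivation:
S₀ = ε-closure({0}) = {0,2}
'b' @ 1: {3,4}
'a' @ 2: {5,6}
'e' @ 3: {7,8}
'a' @ 4: {1,2,9,10,12,14}
'd' @ 5: {11,13}  ✓accept
end set {11,13} — state 11 in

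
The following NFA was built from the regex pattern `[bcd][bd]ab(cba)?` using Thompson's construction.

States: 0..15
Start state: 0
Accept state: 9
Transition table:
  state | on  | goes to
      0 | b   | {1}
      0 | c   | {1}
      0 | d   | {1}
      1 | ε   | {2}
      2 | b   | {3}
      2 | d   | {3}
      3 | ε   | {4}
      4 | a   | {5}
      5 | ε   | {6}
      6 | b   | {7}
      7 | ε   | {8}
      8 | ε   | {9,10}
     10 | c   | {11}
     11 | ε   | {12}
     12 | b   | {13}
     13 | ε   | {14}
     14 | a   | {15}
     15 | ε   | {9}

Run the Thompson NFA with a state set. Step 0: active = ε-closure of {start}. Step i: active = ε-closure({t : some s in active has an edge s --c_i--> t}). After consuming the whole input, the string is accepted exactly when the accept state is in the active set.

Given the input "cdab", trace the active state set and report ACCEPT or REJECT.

Answer: ACCEPT

Steps:
S₀ = ε-closure({0}) = {0}
'c' @ 1: {1,2}
'd' @ 2: {3,4}
'a' @ 3: {5,6}
'b' @ 4: {7,8,9,10}  ✓accept
final: {7,8,9,10}; accept 9 in set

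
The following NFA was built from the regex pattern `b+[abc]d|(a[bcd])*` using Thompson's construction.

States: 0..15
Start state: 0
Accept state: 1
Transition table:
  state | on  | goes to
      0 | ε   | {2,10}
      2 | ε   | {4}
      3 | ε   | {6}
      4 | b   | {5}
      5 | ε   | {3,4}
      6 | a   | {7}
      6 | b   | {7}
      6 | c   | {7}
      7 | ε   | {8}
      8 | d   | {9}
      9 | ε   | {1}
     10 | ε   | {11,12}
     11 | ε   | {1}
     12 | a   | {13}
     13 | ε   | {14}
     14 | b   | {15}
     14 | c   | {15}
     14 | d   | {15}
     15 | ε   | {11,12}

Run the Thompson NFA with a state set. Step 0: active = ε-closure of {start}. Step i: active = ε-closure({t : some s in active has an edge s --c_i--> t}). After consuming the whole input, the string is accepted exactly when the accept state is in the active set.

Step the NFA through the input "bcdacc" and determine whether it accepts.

Answer: REJECT

Steps:
start: ε-closure({0}) = {0,1,2,4,10,11,12}
'b' @ 1: {3,4,5,6}
'c' @ 2: {7,8}
'd' @ 3: {1,9}  ✓accept
'a' @ 4: {}  — state set empty
rest 'cc' ignored (set empty)
end set {} — state 1 not in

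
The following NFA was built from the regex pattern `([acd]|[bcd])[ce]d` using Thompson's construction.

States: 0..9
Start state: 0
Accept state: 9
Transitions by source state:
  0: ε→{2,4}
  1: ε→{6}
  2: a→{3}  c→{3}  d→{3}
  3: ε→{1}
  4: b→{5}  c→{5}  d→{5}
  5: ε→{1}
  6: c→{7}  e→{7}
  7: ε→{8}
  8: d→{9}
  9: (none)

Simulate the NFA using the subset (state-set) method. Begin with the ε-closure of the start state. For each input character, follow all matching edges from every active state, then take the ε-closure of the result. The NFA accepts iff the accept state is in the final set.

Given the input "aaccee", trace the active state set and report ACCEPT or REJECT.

Answer: REJECT

Trace:
S₀ = ε-closure({0}) = {0,2,4}
'a' @ 1: {1,3,6}
'a' @ 2: {}  — dead — no transitions
rest 'ccee' ignored (set empty)
after full input: {}  (accept=9 not in)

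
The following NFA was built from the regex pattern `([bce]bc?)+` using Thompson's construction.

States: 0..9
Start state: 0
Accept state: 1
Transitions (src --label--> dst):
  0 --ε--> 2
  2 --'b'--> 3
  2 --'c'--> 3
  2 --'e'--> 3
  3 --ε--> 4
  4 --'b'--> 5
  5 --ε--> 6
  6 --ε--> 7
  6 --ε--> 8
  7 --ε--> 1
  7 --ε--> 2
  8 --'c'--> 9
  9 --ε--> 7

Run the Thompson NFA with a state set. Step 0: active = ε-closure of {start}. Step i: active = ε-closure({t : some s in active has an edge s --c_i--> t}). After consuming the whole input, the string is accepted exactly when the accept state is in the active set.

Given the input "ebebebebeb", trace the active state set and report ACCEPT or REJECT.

initial (ε-close {0}): {0,2}
'e' @ 1: {3,4}
'b' @ 2: {1,2,5,6,7,8}  [accepting]
'e' @ 3: {3,4}
'b' @ 4: {1,2,5,6,7,8}  [accepting]
'e' @ 5: {3,4}
'b' @ 6: {1,2,5,6,7,8}  [accepting]
'e' @ 7: {3,4}
'b' @ 8: {1,2,5,6,7,8}  [accepting]
'e' @ 9: {3,4}
'b' @ 10: {1,2,5,6,7,8}  [accepting]
final: {1,2,5,6,7,8}; accept 1 in set

Answer: ACCEPT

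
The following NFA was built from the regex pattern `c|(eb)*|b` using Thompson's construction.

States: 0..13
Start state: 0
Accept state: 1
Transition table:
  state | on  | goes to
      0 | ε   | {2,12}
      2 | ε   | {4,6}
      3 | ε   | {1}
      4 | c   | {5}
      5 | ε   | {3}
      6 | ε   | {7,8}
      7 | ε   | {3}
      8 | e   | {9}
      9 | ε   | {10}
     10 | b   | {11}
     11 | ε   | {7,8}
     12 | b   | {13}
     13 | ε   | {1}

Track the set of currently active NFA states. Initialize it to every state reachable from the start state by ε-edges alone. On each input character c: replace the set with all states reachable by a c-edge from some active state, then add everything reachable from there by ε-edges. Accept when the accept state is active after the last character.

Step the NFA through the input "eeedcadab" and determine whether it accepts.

S₀ = ε-closure({0}) = {0,1,2,3,4,6,7,8,12}
'e' @ 1: {9,10}
'e' @ 2: {}  — state set empty
rest 'edcadab' ignored (set empty)
after full input: {}  (accept=1 not in)

Answer: REJECT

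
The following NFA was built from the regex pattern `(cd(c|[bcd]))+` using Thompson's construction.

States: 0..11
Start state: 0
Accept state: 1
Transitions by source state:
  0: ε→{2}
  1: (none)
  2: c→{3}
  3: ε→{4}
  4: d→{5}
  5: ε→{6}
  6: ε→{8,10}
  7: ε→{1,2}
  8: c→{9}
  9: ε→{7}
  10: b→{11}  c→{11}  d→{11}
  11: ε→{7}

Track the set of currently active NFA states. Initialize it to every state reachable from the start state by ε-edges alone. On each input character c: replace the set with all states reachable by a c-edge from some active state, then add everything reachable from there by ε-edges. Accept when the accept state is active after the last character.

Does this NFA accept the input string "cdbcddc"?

Answer: REJECT

Derivation:
S₀ = ε-closure({0}) = {0,2}
'c' @ 1: {3,4}
'd' @ 2: {5,6,8,10}
'b' @ 3: {1,2,7,11}  [accepting]
'c' @ 4: {3,4}
'd' @ 5: {5,6,8,10}
'd' @ 6: {1,2,7,11}  [accepting]
'c' @ 7: {3,4}
after full input: {3,4}  (accept=1 not in)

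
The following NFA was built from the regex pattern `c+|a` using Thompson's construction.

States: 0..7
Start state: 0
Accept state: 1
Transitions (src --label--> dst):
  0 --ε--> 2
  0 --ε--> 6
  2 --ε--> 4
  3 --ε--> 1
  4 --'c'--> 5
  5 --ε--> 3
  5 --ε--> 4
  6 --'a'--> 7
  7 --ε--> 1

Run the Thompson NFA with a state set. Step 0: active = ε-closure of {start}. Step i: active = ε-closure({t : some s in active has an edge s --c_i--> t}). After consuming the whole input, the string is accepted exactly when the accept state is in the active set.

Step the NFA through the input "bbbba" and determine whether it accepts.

S₀ = ε-closure({0}) = {0,2,4,6}
'b' @ 1: {}  — dead — no transitions
rest 'bbba' ignored (set empty)
after full input: {}  (accept=1 not in)

Answer: REJECT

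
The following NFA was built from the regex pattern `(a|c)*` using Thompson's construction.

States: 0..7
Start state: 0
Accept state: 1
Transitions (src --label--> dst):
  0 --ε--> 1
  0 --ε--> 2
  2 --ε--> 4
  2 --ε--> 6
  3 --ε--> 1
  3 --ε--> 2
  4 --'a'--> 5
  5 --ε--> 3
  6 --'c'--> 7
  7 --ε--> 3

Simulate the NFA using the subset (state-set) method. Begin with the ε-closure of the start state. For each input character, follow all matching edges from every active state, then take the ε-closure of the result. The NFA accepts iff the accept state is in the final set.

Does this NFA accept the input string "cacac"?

S₀ = ε-closure({0}) = {0,1,2,4,6}
'c' @ 1: {1,2,3,4,6,7}  (accept∈set)
'a' @ 2: {1,2,3,4,5,6}  (accept∈set)
'c' @ 3: {1,2,3,4,6,7}  (accept∈set)
'a' @ 4: {1,2,3,4,5,6}  (accept∈set)
'c' @ 5: {1,2,3,4,6,7}  (accept∈set)
final: {1,2,3,4,6,7}; accept 1 in set

Answer: ACCEPT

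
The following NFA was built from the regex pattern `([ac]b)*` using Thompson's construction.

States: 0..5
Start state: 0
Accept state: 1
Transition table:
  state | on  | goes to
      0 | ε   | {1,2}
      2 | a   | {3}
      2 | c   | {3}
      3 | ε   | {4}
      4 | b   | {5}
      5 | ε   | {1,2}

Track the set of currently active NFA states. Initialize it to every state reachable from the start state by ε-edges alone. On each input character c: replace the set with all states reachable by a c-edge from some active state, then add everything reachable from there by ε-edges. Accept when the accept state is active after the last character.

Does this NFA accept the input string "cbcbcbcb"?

start: ε-closure({0}) = {0,1,2}
'c' @ 1: {3,4}
'b' @ 2: {1,2,5}  (accept∈set)
'c' @ 3: {3,4}
'b' @ 4: {1,2,5}  (accept∈set)
'c' @ 5: {3,4}
'b' @ 6: {1,2,5}  (accept∈set)
'c' @ 7: {3,4}
'b' @ 8: {1,2,5}  (accept∈set)
final: {1,2,5}; accept 1 in set

Answer: ACCEPT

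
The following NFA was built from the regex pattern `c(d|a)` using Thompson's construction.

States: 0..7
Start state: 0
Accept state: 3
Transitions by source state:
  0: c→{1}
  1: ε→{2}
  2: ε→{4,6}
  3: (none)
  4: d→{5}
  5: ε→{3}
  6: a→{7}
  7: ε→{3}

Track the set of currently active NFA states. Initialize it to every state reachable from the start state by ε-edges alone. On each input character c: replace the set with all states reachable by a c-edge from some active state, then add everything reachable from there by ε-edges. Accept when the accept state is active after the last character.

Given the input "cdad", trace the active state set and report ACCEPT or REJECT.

S₀ = ε-closure({0}) = {0}
'c' @ 1: {1,2,4,6}
'd' @ 2: {3,5}  [accepting]
'a' @ 3: {}  — dead — no transitions
rest 'd' ignored (set empty)
end set {} — state 3 not in

Answer: REJECT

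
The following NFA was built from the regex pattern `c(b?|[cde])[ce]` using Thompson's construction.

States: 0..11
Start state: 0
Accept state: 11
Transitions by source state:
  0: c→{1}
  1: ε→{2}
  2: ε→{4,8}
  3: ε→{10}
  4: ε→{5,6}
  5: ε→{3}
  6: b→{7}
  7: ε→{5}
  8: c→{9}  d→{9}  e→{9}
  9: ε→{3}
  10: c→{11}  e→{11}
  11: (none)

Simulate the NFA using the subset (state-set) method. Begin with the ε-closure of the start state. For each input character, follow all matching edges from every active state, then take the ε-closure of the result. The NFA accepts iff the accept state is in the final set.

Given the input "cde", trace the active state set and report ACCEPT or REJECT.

Answer: ACCEPT

Trace:
S₀ = ε-closure({0}) = {0}
'c' @ 1: {1,2,3,4,5,6,8,10}
'd' @ 2: {3,9,10}
'e' @ 3: {11}  (accept∈set)
after full input: {11}  (accept=11 in)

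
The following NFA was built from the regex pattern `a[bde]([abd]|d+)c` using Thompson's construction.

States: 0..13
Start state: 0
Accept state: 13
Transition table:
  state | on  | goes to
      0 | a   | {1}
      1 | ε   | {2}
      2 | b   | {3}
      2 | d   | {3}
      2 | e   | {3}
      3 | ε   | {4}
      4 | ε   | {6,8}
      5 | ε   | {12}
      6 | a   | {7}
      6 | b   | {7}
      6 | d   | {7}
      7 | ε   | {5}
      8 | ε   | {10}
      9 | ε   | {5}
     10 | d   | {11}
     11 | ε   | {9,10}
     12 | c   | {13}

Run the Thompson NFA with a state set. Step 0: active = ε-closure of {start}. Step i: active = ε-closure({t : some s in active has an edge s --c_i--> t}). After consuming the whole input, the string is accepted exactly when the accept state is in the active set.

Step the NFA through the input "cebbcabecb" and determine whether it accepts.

initial (ε-close {0}): {0}
'c' @ 1: {}  — no active states
rest 'ebbcabecb' ignored (set empty)
final: {}; accept 13 not in set

Answer: REJECT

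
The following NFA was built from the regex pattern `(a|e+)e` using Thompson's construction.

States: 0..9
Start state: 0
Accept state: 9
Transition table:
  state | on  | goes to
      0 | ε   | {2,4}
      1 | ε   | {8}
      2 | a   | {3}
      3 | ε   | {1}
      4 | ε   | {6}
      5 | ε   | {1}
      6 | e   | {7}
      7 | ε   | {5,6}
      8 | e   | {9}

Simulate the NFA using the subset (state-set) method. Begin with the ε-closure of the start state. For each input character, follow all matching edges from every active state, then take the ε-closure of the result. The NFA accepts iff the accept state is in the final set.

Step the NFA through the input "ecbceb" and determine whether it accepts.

Answer: REJECT

Trace:
initial (ε-close {0}): {0,2,4,6}
'e' @ 1: {1,5,6,7,8}
'c' @ 2: {}  — dead — no transitions
rest 'bceb' ignored (set empty)
after full input: {}  (accept=9 not in)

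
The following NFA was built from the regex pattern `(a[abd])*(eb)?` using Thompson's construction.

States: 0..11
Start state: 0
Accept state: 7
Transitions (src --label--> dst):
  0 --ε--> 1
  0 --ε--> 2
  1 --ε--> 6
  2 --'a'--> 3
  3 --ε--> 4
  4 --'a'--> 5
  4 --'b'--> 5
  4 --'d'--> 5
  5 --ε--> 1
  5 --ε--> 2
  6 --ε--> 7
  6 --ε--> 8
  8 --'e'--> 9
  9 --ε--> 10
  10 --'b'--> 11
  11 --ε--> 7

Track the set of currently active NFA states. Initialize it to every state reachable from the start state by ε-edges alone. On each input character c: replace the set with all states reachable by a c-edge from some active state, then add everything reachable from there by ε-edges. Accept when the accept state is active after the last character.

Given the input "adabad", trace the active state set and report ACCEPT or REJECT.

start: ε-closure({0}) = {0,1,2,6,7,8}
'a' @ 1: {3,4}
'd' @ 2: {1,2,5,6,7,8}  ✓accept
'a' @ 3: {3,4}
'b' @ 4: {1,2,5,6,7,8}  ✓accept
'a' @ 5: {3,4}
'd' @ 6: {1,2,5,6,7,8}  ✓accept
end set {1,2,5,6,7,8} — state 7 in

Answer: ACCEPT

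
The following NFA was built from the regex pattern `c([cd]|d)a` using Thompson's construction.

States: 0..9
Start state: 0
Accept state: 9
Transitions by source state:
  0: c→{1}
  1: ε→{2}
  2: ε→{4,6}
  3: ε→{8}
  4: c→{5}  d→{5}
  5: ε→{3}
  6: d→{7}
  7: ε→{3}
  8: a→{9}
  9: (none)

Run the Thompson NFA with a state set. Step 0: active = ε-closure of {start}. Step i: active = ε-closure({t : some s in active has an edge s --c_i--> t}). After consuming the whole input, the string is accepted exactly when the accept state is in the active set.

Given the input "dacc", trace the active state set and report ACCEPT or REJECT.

Answer: REJECT

Trace:
S₀ = ε-closure({0}) = {0}
'd' @ 1: {}  — state set empty
rest 'acc' ignored (set empty)
after full input: {}  (accept=9 not in)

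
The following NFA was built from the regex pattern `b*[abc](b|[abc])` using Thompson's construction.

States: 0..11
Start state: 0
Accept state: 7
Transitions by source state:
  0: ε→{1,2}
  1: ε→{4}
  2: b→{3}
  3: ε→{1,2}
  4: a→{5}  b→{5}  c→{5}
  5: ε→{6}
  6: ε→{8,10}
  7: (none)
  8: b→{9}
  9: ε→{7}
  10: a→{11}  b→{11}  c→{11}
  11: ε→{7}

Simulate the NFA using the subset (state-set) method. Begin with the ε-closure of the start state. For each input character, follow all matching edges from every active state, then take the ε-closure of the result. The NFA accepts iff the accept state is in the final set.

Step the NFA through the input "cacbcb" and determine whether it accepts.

start: ε-closure({0}) = {0,1,2,4}
'c' @ 1: {5,6,8,10}
'a' @ 2: {7,11}  [accepting]
'c' @ 3: {}  — state set empty
rest 'bcb' ignored (set empty)
final: {}; accept 7 not in set

Answer: REJECT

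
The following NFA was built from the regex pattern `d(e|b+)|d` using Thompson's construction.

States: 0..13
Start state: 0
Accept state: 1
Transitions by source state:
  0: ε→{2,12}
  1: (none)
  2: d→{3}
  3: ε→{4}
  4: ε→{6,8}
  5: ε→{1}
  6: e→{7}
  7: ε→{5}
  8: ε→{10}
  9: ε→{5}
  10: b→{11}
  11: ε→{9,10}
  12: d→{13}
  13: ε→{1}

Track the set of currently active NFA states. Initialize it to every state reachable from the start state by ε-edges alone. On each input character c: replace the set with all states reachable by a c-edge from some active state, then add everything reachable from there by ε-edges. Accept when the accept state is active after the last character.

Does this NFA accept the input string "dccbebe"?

Answer: REJECT

Steps:
initial (ε-close {0}): {0,2,12}
'd' @ 1: {1,3,4,6,8,10,13}  (accept∈set)
'c' @ 2: {}  — state set empty
rest 'cbebe' ignored (set empty)
final: {}; accept 1 not in set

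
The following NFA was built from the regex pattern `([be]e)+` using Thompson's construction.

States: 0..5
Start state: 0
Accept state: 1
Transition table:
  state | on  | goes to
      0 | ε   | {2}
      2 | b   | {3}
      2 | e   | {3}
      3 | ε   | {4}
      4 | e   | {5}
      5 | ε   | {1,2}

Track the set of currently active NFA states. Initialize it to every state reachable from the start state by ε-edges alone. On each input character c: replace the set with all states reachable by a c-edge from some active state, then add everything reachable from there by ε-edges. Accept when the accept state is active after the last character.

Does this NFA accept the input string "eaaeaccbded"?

Answer: REJECT

Trace:
initial (ε-close {0}): {0,2}
'e' @ 1: {3,4}
'a' @ 2: {}  — state set empty
rest 'aeaccbded' ignored (set empty)
final: {}; accept 1 not in set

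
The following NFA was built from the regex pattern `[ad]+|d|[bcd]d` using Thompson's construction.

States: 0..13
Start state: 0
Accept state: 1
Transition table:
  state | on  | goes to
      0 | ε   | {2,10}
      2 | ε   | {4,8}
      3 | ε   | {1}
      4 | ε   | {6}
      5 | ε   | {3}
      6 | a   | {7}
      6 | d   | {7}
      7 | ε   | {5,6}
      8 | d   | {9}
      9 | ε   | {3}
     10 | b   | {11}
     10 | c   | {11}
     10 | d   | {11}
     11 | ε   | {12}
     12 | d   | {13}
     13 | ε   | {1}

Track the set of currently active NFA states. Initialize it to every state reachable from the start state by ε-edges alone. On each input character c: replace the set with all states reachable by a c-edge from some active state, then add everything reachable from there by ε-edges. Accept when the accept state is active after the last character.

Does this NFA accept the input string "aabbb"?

Answer: REJECT

Steps:
initial (ε-close {0}): {0,2,4,6,8,10}
'a' @ 1: {1,3,5,6,7}  ✓accept
'a' @ 2: {1,3,5,6,7}  ✓accept
'b' @ 3: {}  — dead — no transitions
rest 'bb' ignored (set empty)
end set {} — state 1 not in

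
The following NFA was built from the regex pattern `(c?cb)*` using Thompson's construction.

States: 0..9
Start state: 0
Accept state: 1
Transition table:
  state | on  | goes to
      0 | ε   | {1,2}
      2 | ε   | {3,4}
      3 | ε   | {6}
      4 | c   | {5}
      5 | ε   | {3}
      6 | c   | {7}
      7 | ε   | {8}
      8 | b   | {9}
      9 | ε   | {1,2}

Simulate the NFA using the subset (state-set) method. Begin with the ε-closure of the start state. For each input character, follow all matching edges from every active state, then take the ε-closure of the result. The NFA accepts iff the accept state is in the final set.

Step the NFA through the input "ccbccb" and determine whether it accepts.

S₀ = ε-closure({0}) = {0,1,2,3,4,6}
'c' @ 1: {3,5,6,7,8}
'c' @ 2: {7,8}
'b' @ 3: {1,2,3,4,6,9}  (accept∈set)
'c' @ 4: {3,5,6,7,8}
'c' @ 5: {7,8}
'b' @ 6: {1,2,3,4,6,9}  (accept∈set)
final: {1,2,3,4,6,9}; accept 1 in set

Answer: ACCEPT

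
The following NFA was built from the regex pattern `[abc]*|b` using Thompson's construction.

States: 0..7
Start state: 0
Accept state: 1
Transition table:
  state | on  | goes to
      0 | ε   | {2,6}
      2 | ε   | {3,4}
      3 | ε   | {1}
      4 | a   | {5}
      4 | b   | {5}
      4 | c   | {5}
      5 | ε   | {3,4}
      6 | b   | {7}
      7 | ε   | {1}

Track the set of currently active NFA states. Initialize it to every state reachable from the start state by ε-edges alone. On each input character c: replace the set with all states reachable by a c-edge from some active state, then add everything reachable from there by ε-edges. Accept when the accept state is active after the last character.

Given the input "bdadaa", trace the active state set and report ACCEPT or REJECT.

S₀ = ε-closure({0}) = {0,1,2,3,4,6}
'b' @ 1: {1,3,4,5,7}  (accept∈set)
'd' @ 2: {}  — no active states
rest 'adaa' ignored (set empty)
after full input: {}  (accept=1 not in)

Answer: REJECT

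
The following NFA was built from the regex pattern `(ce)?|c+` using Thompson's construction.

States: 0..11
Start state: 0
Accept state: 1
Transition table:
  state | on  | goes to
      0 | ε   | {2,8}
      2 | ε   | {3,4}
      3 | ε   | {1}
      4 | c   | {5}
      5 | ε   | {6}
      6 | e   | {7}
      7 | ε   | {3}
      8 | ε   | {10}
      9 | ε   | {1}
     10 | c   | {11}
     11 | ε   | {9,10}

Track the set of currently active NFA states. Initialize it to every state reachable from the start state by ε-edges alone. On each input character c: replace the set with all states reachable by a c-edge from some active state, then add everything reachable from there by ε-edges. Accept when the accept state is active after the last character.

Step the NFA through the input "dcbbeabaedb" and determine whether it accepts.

Answer: REJECT

Derivation:
S₀ = ε-closure({0}) = {0,1,2,3,4,8,10}
'd' @ 1: {}  — dead — no transitions
rest 'cbbeabaedb' ignored (set empty)
final: {}; accept 1 not in set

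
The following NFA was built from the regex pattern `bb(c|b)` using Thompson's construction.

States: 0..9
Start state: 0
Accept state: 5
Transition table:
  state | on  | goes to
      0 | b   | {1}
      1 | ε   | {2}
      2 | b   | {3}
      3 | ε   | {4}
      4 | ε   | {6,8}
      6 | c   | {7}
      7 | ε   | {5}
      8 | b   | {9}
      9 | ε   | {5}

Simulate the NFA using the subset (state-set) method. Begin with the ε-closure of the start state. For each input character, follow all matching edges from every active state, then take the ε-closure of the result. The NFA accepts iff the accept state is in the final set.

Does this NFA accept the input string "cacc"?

start: ε-closure({0}) = {0}
'c' @ 1: {}  — dead — no transitions
rest 'acc' ignored (set empty)
after full input: {}  (accept=5 not in)

Answer: REJECT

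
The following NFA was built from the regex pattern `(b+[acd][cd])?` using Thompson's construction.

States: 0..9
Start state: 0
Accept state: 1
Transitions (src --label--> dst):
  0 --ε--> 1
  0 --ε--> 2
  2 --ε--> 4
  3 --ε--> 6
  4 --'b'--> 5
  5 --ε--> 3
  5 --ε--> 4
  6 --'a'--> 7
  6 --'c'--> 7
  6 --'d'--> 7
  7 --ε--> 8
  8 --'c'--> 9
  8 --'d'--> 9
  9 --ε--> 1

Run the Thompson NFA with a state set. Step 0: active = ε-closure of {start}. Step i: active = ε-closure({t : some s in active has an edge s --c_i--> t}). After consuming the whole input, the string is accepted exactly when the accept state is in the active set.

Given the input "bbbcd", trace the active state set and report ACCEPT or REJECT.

initial (ε-close {0}): {0,1,2,4}
'b' @ 1: {3,4,5,6}
'b' @ 2: {3,4,5,6}
'b' @ 3: {3,4,5,6}
'c' @ 4: {7,8}
'd' @ 5: {1,9}  (accept∈set)
end set {1,9} — state 1 in

Answer: ACCEPT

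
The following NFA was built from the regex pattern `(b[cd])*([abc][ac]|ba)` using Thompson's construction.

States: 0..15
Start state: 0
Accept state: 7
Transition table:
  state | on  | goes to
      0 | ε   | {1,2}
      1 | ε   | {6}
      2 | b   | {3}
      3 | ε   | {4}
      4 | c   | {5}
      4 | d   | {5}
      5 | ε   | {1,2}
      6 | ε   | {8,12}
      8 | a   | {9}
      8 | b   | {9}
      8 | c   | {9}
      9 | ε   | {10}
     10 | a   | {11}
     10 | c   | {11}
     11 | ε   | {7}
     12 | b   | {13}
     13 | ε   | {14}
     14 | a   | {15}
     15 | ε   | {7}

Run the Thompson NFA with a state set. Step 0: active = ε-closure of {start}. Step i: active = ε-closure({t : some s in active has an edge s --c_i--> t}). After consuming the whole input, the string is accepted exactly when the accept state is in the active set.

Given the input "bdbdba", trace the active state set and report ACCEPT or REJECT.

Answer: ACCEPT

Trace:
initial (ε-close {0}): {0,1,2,6,8,12}
'b' @ 1: {3,4,9,10,13,14}
'd' @ 2: {1,2,5,6,8,12}
'b' @ 3: {3,4,9,10,13,14}
'd' @ 4: {1,2,5,6,8,12}
'b' @ 5: {3,4,9,10,13,14}
'a' @ 6: {7,11,15}  [accepting]
final: {7,11,15}; accept 7 in set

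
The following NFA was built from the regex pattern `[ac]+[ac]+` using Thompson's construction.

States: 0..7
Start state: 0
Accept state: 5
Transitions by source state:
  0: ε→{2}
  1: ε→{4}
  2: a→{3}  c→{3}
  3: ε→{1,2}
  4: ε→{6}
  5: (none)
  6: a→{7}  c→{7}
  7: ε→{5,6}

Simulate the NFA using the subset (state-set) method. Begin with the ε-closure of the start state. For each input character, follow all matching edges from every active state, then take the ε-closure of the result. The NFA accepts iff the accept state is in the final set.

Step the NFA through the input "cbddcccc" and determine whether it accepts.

initial (ε-close {0}): {0,2}
'c' @ 1: {1,2,3,4,6}
'b' @ 2: {}  — state set empty
rest 'ddcccc' ignored (set empty)
after full input: {}  (accept=5 not in)

Answer: REJECT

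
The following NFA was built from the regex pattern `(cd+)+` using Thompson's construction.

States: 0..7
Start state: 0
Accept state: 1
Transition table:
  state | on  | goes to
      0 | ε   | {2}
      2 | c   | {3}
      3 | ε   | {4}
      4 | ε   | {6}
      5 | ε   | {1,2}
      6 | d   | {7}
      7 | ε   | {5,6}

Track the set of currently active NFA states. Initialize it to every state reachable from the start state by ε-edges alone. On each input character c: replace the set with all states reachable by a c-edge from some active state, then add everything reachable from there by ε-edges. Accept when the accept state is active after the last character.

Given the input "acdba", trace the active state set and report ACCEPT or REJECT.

S₀ = ε-closure({0}) = {0,2}
'a' @ 1: {}  — dead — no transitions
rest 'cdba' ignored (set empty)
final: {}; accept 1 not in set

Answer: REJECT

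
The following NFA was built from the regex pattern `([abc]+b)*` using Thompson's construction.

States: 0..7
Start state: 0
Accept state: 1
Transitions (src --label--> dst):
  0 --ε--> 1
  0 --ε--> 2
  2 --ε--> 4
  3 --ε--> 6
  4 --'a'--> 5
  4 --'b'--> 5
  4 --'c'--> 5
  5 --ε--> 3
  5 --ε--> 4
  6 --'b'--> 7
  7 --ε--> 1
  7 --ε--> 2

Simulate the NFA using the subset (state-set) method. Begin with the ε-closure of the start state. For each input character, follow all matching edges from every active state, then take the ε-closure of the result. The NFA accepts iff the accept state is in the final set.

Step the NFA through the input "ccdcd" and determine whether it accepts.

S₀ = ε-closure({0}) = {0,1,2,4}
'c' @ 1: {3,4,5,6}
'c' @ 2: {3,4,5,6}
'd' @ 3: {}  — dead — no transitions
rest 'cd' ignored (set empty)
after full input: {}  (accept=1 not in)

Answer: REJECT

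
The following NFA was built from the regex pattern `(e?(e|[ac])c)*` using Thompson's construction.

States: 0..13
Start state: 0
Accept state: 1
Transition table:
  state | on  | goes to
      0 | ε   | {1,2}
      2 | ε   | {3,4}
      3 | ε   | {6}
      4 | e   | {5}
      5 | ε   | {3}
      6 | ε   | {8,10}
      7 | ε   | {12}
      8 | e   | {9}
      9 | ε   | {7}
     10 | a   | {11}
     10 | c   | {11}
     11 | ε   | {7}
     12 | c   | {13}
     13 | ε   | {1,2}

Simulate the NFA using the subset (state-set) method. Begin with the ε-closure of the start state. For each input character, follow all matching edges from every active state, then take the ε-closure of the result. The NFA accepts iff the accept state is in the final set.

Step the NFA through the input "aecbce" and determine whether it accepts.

start: ε-closure({0}) = {0,1,2,3,4,6,8,10}
'a' @ 1: {7,11,12}
'e' @ 2: {}  — state set empty
rest 'cbce' ignored (set empty)
end set {} — state 1 not in

Answer: REJECT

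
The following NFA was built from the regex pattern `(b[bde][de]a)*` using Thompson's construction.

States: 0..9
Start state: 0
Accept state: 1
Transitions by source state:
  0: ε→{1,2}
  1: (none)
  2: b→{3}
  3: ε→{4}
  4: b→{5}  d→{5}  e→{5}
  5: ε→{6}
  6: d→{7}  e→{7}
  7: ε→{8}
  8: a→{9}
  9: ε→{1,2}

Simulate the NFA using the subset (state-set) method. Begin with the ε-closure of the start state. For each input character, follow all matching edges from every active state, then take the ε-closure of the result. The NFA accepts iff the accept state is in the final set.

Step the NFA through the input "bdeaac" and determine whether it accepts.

Answer: REJECT

Derivation:
S₀ = ε-closure({0}) = {0,1,2}
'b' @ 1: {3,4}
'd' @ 2: {5,6}
'e' @ 3: {7,8}
'a' @ 4: {1,2,9}  (accept∈set)
'a' @ 5: {}  — state set empty
rest 'c' ignored (set empty)
final: {}; accept 1 not in set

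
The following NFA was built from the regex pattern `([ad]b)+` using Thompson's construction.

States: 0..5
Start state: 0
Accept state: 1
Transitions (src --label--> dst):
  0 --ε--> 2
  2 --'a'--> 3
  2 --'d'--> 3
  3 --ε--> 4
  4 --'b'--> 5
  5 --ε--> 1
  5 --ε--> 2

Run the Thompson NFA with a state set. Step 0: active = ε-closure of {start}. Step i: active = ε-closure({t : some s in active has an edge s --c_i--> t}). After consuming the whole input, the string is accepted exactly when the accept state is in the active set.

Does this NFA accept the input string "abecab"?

initial (ε-close {0}): {0,2}
'a' @ 1: {3,4}
'b' @ 2: {1,2,5}  [accepting]
'e' @ 3: {}  — dead — no transitions
rest 'cab' ignored (set empty)
after full input: {}  (accept=1 not in)

Answer: REJECT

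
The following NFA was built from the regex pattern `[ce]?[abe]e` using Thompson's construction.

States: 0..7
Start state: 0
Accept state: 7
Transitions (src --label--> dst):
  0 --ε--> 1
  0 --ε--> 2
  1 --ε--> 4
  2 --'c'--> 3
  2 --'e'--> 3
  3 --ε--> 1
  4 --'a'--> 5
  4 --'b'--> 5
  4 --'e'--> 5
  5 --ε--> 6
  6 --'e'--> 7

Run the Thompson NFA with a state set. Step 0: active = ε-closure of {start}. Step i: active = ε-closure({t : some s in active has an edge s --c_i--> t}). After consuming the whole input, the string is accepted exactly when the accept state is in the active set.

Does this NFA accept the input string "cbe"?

Answer: ACCEPT

Trace:
S₀ = ε-closure({0}) = {0,1,2,4}
'c' @ 1: {1,3,4}
'b' @ 2: {5,6}
'e' @ 3: {7}  ✓accept
final: {7}; accept 7 in set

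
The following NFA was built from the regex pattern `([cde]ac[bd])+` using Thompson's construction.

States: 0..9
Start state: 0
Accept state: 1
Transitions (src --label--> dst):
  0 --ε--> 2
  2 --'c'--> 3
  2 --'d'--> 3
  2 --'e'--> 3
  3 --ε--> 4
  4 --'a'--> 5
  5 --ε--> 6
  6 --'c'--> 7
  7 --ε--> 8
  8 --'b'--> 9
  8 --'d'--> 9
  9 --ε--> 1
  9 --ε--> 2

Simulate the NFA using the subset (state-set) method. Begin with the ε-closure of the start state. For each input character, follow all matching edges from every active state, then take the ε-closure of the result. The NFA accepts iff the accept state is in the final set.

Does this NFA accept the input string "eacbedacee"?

S₀ = ε-closure({0}) = {0,2}
'e' @ 1: {3,4}
'a' @ 2: {5,6}
'c' @ 3: {7,8}
'b' @ 4: {1,2,9}  [accepting]
'e' @ 5: {3,4}
'd' @ 6: {}  — no active states
rest 'acee' ignored (set empty)
end set {} — state 1 not in

Answer: REJECT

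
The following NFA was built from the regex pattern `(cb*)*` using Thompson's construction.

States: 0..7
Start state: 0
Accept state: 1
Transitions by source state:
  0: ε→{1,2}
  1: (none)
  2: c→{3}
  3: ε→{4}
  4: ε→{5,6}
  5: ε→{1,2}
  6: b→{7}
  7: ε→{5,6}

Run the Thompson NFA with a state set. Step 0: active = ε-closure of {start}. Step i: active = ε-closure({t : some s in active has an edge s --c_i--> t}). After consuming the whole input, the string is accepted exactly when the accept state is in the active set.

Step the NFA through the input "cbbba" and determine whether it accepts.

Answer: REJECT

Derivation:
S₀ = ε-closure({0}) = {0,1,2}
'c' @ 1: {1,2,3,4,5,6}  ✓accept
'b' @ 2: {1,2,5,6,7}  ✓accept
'b' @ 3: {1,2,5,6,7}  ✓accept
'b' @ 4: {1,2,5,6,7}  ✓accept
'a' @ 5: {}  — dead — no transitions
after full input: {}  (accept=1 not in)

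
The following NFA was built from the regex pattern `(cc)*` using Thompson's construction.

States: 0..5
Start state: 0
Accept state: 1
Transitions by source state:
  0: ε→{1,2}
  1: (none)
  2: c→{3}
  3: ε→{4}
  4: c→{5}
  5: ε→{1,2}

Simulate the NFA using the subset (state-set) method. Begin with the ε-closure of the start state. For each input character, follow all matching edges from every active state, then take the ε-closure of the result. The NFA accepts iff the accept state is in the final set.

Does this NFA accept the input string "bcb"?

Answer: REJECT

Derivation:
start: ε-closure({0}) = {0,1,2}
'b' @ 1: {}  — state set empty
rest 'cb' ignored (set empty)
end set {} — state 1 not in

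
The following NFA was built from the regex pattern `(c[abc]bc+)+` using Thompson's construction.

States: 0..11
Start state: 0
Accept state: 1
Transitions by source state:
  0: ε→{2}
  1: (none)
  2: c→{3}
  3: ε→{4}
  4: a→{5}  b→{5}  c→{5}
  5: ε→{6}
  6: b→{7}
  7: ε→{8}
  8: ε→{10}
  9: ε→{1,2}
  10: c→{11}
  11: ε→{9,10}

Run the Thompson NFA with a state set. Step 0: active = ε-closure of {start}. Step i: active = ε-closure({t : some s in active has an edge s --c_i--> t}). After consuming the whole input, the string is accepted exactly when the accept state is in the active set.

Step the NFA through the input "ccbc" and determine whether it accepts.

initial (ε-close {0}): {0,2}
'c' @ 1: {3,4}
'c' @ 2: {5,6}
'b' @ 3: {7,8,10}
'c' @ 4: {1,2,9,10,11}  (accept∈set)
final: {1,2,9,10,11}; accept 1 in set

Answer: ACCEPT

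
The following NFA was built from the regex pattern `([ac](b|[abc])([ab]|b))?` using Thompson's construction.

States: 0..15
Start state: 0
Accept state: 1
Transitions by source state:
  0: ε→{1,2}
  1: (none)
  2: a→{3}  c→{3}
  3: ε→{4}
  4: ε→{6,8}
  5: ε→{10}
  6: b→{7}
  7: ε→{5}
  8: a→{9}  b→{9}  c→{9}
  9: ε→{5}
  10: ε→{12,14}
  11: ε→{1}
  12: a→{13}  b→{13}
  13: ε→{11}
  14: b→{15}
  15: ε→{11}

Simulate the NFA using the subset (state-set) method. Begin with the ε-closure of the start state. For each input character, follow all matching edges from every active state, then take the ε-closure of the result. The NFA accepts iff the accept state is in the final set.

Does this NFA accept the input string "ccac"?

start: ε-closure({0}) = {0,1,2}
'c' @ 1: {3,4,6,8}
'c' @ 2: {5,9,10,12,14}
'a' @ 3: {1,11,13}  ✓accept
'c' @ 4: {}  — dead — no transitions
after full input: {}  (accept=1 not in)

Answer: REJECT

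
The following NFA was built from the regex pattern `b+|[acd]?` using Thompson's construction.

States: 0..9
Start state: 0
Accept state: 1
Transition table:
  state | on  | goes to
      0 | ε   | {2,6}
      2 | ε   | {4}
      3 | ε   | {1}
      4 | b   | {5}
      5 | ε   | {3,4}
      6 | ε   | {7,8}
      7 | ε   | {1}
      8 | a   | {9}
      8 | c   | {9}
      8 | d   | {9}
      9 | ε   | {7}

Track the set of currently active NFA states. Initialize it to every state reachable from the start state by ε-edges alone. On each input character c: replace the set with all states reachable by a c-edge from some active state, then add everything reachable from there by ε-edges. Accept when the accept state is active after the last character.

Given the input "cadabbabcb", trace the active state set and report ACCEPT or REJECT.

Answer: REJECT

Steps:
S₀ = ε-closure({0}) = {0,1,2,4,6,7,8}
'c' @ 1: {1,7,9}  [accepting]
'a' @ 2: {}  — dead — no transitions
rest 'dabbabcb' ignored (set empty)
end set {} — state 1 not in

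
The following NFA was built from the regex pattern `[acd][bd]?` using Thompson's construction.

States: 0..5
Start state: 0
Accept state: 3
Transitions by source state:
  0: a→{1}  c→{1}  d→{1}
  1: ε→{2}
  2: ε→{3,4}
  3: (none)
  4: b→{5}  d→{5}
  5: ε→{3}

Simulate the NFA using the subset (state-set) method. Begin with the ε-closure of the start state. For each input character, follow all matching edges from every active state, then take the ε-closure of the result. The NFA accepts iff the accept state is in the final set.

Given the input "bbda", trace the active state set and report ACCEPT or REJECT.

Answer: REJECT

Trace:
S₀ = ε-closure({0}) = {0}
'b' @ 1: {}  — dead — no transitions
rest 'bda' ignored (set empty)
end set {} — state 3 not in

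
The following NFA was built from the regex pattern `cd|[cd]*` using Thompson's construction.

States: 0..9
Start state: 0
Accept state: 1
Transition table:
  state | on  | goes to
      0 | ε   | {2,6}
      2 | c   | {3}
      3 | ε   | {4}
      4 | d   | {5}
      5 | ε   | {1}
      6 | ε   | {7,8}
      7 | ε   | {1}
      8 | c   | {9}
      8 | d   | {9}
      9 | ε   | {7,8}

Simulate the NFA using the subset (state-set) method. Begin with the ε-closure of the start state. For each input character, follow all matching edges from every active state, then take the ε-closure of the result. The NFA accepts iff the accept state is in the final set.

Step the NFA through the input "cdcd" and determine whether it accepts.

Answer: ACCEPT

Derivation:
S₀ = ε-closure({0}) = {0,1,2,6,7,8}
'c' @ 1: {1,3,4,7,8,9}  (accept∈set)
'd' @ 2: {1,5,7,8,9}  (accept∈set)
'c' @ 3: {1,7,8,9}  (accept∈set)
'd' @ 4: {1,7,8,9}  (accept∈set)
end set {1,7,8,9} — state 1 in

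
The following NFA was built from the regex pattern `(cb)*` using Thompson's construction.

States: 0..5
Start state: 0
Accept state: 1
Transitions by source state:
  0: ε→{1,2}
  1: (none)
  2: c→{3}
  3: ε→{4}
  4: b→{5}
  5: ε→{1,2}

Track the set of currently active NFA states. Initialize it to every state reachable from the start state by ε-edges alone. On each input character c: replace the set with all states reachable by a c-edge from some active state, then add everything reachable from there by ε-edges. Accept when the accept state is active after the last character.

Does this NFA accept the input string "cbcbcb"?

Answer: ACCEPT

Trace:
initial (ε-close {0}): {0,1,2}
'c' @ 1: {3,4}
'b' @ 2: {1,2,5}  (accept∈set)
'c' @ 3: {3,4}
'b' @ 4: {1,2,5}  (accept∈set)
'c' @ 5: {3,4}
'b' @ 6: {1,2,5}  (accept∈set)
final: {1,2,5}; accept 1 in set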